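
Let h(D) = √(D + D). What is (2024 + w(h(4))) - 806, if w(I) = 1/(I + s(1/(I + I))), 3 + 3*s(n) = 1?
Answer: 41415/34 + 9*√2/34 ≈ 1218.5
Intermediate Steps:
h(D) = √2*√D (h(D) = √(2*D) = √2*√D)
s(n) = -⅔ (s(n) = -1 + (⅓)*1 = -1 + ⅓ = -⅔)
w(I) = 1/(-⅔ + I) (w(I) = 1/(I - ⅔) = 1/(-⅔ + I))
(2024 + w(h(4))) - 806 = (2024 + 3/(-2 + 3*(√2*√4))) - 806 = (2024 + 3/(-2 + 3*(√2*2))) - 806 = (2024 + 3/(-2 + 3*(2*√2))) - 806 = (2024 + 3/(-2 + 6*√2)) - 806 = 1218 + 3/(-2 + 6*√2)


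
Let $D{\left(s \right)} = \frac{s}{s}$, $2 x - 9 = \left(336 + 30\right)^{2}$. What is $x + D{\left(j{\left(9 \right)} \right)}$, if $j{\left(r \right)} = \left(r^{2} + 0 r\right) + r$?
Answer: $\frac{133967}{2} \approx 66984.0$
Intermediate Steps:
$x = \frac{133965}{2}$ ($x = \frac{9}{2} + \frac{\left(336 + 30\right)^{2}}{2} = \frac{9}{2} + \frac{366^{2}}{2} = \frac{9}{2} + \frac{1}{2} \cdot 133956 = \frac{9}{2} + 66978 = \frac{133965}{2} \approx 66983.0$)
$j{\left(r \right)} = r + r^{2}$ ($j{\left(r \right)} = \left(r^{2} + 0\right) + r = r^{2} + r = r + r^{2}$)
$D{\left(s \right)} = 1$
$x + D{\left(j{\left(9 \right)} \right)} = \frac{133965}{2} + 1 = \frac{133967}{2}$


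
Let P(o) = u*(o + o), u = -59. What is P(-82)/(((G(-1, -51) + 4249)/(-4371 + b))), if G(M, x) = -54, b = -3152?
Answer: -72792548/4195 ≈ -17352.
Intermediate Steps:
P(o) = -118*o (P(o) = -59*(o + o) = -118*o)
P(-82)/(((G(-1, -51) + 4249)/(-4371 + b))) = (-118*(-82))/(((-54 + 4249)/(-4371 - 3152))) = 9676/((4195/(-7523))) = 9676/((4195*(-1/7523))) = 9676/(-4195/7523) = 9676*(-7523/4195) = -72792548/4195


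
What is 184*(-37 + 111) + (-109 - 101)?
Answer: 13406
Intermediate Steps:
184*(-37 + 111) + (-109 - 101) = 184*74 - 210 = 13616 - 210 = 13406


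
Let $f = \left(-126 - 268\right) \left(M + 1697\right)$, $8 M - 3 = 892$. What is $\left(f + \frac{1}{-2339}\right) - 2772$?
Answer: $- \frac{6693925629}{9356} \approx -7.1547 \cdot 10^{5}$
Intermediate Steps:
$M = \frac{895}{8}$ ($M = \frac{3}{8} + \frac{1}{8} \cdot 892 = \frac{3}{8} + \frac{223}{2} = \frac{895}{8} \approx 111.88$)
$f = - \frac{2850787}{4}$ ($f = \left(-126 - 268\right) \left(\frac{895}{8} + 1697\right) = \left(-394\right) \frac{14471}{8} = - \frac{2850787}{4} \approx -7.127 \cdot 10^{5}$)
$\left(f + \frac{1}{-2339}\right) - 2772 = \left(- \frac{2850787}{4} + \frac{1}{-2339}\right) - 2772 = \left(- \frac{2850787}{4} - \frac{1}{2339}\right) - 2772 = - \frac{6667990797}{9356} - 2772 = - \frac{6693925629}{9356}$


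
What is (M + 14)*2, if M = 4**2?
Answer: 60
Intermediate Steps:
M = 16
(M + 14)*2 = (16 + 14)*2 = 30*2 = 60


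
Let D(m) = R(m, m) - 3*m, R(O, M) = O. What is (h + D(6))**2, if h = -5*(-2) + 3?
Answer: 1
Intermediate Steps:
h = 13 (h = 10 + 3 = 13)
D(m) = -2*m (D(m) = m - 3*m = -2*m)
(h + D(6))**2 = (13 - 2*6)**2 = (13 - 12)**2 = 1**2 = 1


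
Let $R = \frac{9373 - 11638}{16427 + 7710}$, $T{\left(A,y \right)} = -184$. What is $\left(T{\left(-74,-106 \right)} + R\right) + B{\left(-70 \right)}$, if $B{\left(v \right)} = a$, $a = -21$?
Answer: $- \frac{4950350}{24137} \approx -205.09$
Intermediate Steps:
$B{\left(v \right)} = -21$
$R = - \frac{2265}{24137} \approx -0.093839$
$\left(T{\left(-74,-106 \right)} + R\right) + B{\left(-70 \right)} = \left(-184 - \frac{2265}{24137}\right) - 21 = - \frac{4443473}{24137} - 21 = - \frac{4950350}{24137}$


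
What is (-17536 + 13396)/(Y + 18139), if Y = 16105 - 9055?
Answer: -4140/25189 ≈ -0.16436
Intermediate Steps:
Y = 7050
(-17536 + 13396)/(Y + 18139) = (-17536 + 13396)/(7050 + 18139) = -4140/25189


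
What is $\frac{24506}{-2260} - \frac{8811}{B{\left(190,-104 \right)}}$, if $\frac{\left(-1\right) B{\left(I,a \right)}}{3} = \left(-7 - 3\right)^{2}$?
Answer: $\frac{209351}{11300} \approx 18.527$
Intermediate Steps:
$B{\left(I,a \right)} = -300$ ($B{\left(I,a \right)} = - 3 \left(-7 - 3\right)^{2} = - 3 \left(-10\right)^{2} = \left(-3\right) 100 = -300$)
$\frac{24506}{-2260} - \frac{8811}{B{\left(190,-104 \right)}} = \frac{24506}{-2260} - \frac{8811}{-300} = 24506 \left(- \frac{1}{2260}\right) - - \frac{2937}{100} = - \frac{12253}{1130} + \frac{2937}{100} = \frac{209351}{11300}$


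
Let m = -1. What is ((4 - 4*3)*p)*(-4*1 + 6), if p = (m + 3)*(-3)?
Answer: 96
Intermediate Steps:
p = -6 (p = (-1 + 3)*(-3) = 2*(-3) = -6)
((4 - 4*3)*p)*(-4*1 + 6) = ((4 - 4*3)*(-6))*(-4*1 + 6) = ((4 - 12)*(-6))*(-4 + 6) = -8*(-6)*2 = 48*2 = 96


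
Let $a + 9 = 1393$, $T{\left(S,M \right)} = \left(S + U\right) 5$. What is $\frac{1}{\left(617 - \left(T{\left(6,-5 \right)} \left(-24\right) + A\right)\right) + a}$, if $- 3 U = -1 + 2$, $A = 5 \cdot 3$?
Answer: $\frac{1}{2666} \approx 0.00037509$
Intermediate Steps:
$A = 15$
$U = - \frac{1}{3}$ ($U = - \frac{-1 + 2}{3} = \left(- \frac{1}{3}\right) 1 = - \frac{1}{3} \approx -0.33333$)
$T{\left(S,M \right)} = - \frac{5}{3} + 5 S$ ($T{\left(S,M \right)} = \left(S - \frac{1}{3}\right) 5 = \left(- \frac{1}{3} + S\right) 5 = - \frac{5}{3} + 5 S$)
$a = 1384$ ($a = -9 + 1393 = 1384$)
$\frac{1}{\left(617 - \left(T{\left(6,-5 \right)} \left(-24\right) + A\right)\right) + a} = \frac{1}{\left(617 - \left(\left(- \frac{5}{3} + 5 \cdot 6\right) \left(-24\right) + 15\right)\right) + 1384} = \frac{1}{\left(617 - \left(\left(- \frac{5}{3} + 30\right) \left(-24\right) + 15\right)\right) + 1384} = \frac{1}{\left(617 - \left(\frac{85}{3} \left(-24\right) + 15\right)\right) + 1384} = \frac{1}{\left(617 - \left(-680 + 15\right)\right) + 1384} = \frac{1}{\left(617 - -665\right) + 1384} = \frac{1}{\left(617 + 665\right) + 1384} = \frac{1}{1282 + 1384} = \frac{1}{2666}$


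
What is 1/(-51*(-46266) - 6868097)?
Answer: -1/4508531 ≈ -2.2180e-7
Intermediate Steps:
1/(-51*(-46266) - 6868097) = 1/(2359566 - 6868097) = 1/(-4508531) = -1/4508531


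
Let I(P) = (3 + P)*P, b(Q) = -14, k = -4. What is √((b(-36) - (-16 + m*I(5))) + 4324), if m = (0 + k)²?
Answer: √3686 ≈ 60.712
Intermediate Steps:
m = 16 (m = (0 - 4)² = (-4)² = 16)
I(P) = P*(3 + P)
√((b(-36) - (-16 + m*I(5))) + 4324) = √((-14 - (-16 + 16*(5*(3 + 5)))) + 4324) = √((-14 - (-16 + 16*(5*8))) + 4324) = √((-14 - (-16 + 16*40)) + 4324) = √((-14 - (-16 + 640)) + 4324) = √((-14 - 1*624) + 4324) = √((-14 - 624) + 4324) = √(-638 + 4324) = √3686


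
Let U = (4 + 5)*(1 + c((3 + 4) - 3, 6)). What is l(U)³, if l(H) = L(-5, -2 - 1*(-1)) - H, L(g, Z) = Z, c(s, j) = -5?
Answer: 42875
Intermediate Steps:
U = -36 (U = (4 + 5)*(1 - 5) = 9*(-4) = -36)
l(H) = -1 - H (l(H) = (-2 - 1*(-1)) - H = (-2 + 1) - H = -1 - H)
l(U)³ = (-1 - 1*(-36))³ = (-1 + 36)³ = 35³ = 42875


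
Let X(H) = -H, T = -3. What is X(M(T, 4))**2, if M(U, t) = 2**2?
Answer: 16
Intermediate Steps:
M(U, t) = 4
X(M(T, 4))**2 = (-1*4)**2 = (-4)**2 = 16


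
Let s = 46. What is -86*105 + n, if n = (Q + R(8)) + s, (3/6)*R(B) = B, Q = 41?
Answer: -8927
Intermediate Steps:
R(B) = 2*B
n = 103 (n = (41 + 2*8) + 46 = (41 + 16) + 46 = 57 + 46 = 103)
-86*105 + n = -86*105 + 103 = -9030 + 103 = -8927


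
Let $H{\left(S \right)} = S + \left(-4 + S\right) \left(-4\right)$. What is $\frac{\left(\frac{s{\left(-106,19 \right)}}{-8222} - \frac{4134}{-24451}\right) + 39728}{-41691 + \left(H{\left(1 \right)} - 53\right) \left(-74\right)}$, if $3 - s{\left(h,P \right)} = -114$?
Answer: $- \frac{726072198527}{707848185562} \approx -1.0257$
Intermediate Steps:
$H{\left(S \right)} = 16 - 3 S$ ($H{\left(S \right)} = S - \left(-16 + 4 S\right) = 16 - 3 S$)
$s{\left(h,P \right)} = 117$ ($s{\left(h,P \right)} = 3 - -114 = 3 + 114 = 117$)
$\frac{\left(\frac{s{\left(-106,19 \right)}}{-8222} - \frac{4134}{-24451}\right) + 39728}{-41691 + \left(H{\left(1 \right)} - 53\right) \left(-74\right)} = \frac{\left(\frac{117}{-8222} - \frac{4134}{-24451}\right) + 39728}{-41691 + \left(\left(16 - 3\right) - 53\right) \left(-74\right)} = \frac{\left(117 \left(- \frac{1}{8222}\right) - - \frac{4134}{24451}\right) + 39728}{-41691 + \left(\left(16 - 3\right) - 53\right) \left(-74\right)} = \frac{\left(- \frac{117}{8222} + \frac{4134}{24451}\right) + 39728}{-41691 + \left(13 - 53\right) \left(-74\right)} = \frac{\frac{31128981}{201036122} + 39728}{-41691 - -2960} = \frac{7986794183797}{201036122 \left(-41691 + 2960\right)} = \frac{7986794183797}{201036122 \left(-38731\right)} = \frac{7986794183797}{201036122} \left(- \frac{1}{38731}\right) = - \frac{726072198527}{707848185562}$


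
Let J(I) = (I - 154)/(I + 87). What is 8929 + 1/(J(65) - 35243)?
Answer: 47832876073/5357025 ≈ 8929.0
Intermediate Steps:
J(I) = (-154 + I)/(87 + I)
8929 + 1/(J(65) - 35243) = 8929 + 1/((-154 + 65)/(87 + 65) - 35243) = 8929 + 1/(-89/152 - 35243) = 8929 + 1/(-5357025/152) = 8929 - 152/5357025 = 47832876073/5357025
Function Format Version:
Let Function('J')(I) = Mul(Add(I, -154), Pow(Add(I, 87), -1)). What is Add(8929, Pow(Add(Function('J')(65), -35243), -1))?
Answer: Rational(47832876073, 5357025) ≈ 8929.0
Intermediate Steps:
Function('J')(I) = Mul(Pow(Add(87, I), -1), Add(-154, I)) (Function('J')(I) = Mul(Add(-154, I), Pow(Add(87, I), -1)) = Mul(Pow(Add(87, I), -1), Add(-154, I)))
Add(8929, Pow(Add(Function('J')(65), -35243), -1)) = Add(8929, Pow(Add(Mul(Pow(Add(87, 65), -1), Add(-154, 65)), -35243), -1)) = Add(8929, Pow(Add(Mul(Pow(152, -1), -89), -35243), -1)) = Add(8929, Pow(Add(Mul(Rational(1, 152), -89), -35243), -1)) = Add(8929, Pow(Add(Rational(-89, 152), -35243), -1)) = Add(8929, Pow(Rational(-5357025, 152), -1)) = Add(8929, Rational(-152, 5357025)) = Rational(47832876073, 5357025)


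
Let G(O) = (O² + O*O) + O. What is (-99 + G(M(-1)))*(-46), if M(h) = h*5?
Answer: 2484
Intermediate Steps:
M(h) = 5*h
G(O) = O + 2*O² (G(O) = (O² + O²) + O = 2*O² + O = O + 2*O²)
(-99 + G(M(-1)))*(-46) = (-99 + (5*(-1))*(1 + 2*(5*(-1))))*(-46) = (-99 - 5*(1 + 2*(-5)))*(-46) = (-99 - 5*(1 - 10))*(-46) = (-99 - 5*(-9))*(-46) = (-99 + 45)*(-46) = -54*(-46) = 2484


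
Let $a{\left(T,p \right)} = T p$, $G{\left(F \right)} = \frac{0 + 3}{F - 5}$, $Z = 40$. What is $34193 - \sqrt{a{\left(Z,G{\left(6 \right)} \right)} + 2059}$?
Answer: $34193 - \sqrt{2179} \approx 34146.0$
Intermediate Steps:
$G{\left(F \right)} = \frac{3}{-5 + F}$
$34193 - \sqrt{a{\left(Z,G{\left(6 \right)} \right)} + 2059} = 34193 - \sqrt{40 \frac{3}{-5 + 6} + 2059} = 34193 - \sqrt{40 \cdot \frac{3}{1} + 2059} = 34193 - \sqrt{40 \cdot 3 \cdot 1 + 2059} = 34193 - \sqrt{40 \cdot 3 + 2059} = 34193 - \sqrt{120 + 2059} = 34193 - \sqrt{2179}$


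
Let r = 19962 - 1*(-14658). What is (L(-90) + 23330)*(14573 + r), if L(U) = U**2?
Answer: 1546135990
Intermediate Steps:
r = 34620 (r = 19962 + 14658 = 34620)
(L(-90) + 23330)*(14573 + r) = ((-90)**2 + 23330)*(14573 + 34620) = (8100 + 23330)*49193 = 31430*49193 = 1546135990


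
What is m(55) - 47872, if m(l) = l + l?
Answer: -47762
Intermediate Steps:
m(l) = 2*l
m(55) - 47872 = 2*55 - 47872 = 110 - 47872 = -47762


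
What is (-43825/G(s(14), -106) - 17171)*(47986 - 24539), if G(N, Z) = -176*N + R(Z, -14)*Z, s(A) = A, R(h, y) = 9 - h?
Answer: -5898796471023/14654 ≈ -4.0254e+8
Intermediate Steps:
G(N, Z) = -176*N + Z*(9 - Z) (G(N, Z) = -176*N + (9 - Z)*Z = -176*N + Z*(9 - Z))
(-43825/G(s(14), -106) - 17171)*(47986 - 24539) = (-43825/(-176*14 - 1*(-106)*(-9 - 106)) - 17171)*(47986 - 24539) = (-43825/(-2464 - 1*(-106)*(-115)) - 17171)*23447 = (-43825/(-2464 - 12190) - 17171)*23447 = (-43825/(-14654) - 17171)*23447 = (-43825*(-1/14654) - 17171)*23447 = (43825/14654 - 17171)*23447 = -251580009/14654*23447 = -5898796471023/14654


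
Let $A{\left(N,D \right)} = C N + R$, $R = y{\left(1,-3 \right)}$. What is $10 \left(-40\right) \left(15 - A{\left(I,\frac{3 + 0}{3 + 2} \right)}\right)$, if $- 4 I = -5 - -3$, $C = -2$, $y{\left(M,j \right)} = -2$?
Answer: $-7200$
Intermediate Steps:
$I = \frac{1}{2}$ ($I = - \frac{-5 - -3}{4} = - \frac{-5 + 3}{4} = \left(- \frac{1}{4}\right) \left(-2\right) = \frac{1}{2} \approx 0.5$)
$R = -2$
$A{\left(N,D \right)} = -2 - 2 N$ ($A{\left(N,D \right)} = - 2 N - 2 = -2 - 2 N$)
$10 \left(-40\right) \left(15 - A{\left(I,\frac{3 + 0}{3 + 2} \right)}\right) = 10 \left(-40\right) \left(15 - \left(-2 - 1\right)\right) = - 400 \left(15 - \left(-2 - 1\right)\right) = - 400 \left(15 - -3\right) = - 400 \left(15 + 3\right) = \left(-400\right) 18 = -7200$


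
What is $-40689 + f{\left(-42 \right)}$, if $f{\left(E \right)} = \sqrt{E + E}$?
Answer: $-40689 + 2 i \sqrt{21} \approx -40689.0 + 9.1651 i$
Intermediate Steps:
$f{\left(E \right)} = \sqrt{2} \sqrt{E}$ ($f{\left(E \right)} = \sqrt{2 E} = \sqrt{2} \sqrt{E}$)
$-40689 + f{\left(-42 \right)} = -40689 + \sqrt{2} \sqrt{-42} = -40689 + \sqrt{2} i \sqrt{42} = -40689 + 2 i \sqrt{21}$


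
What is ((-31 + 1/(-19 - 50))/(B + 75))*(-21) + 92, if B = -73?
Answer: 9606/23 ≈ 417.65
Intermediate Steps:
((-31 + 1/(-19 - 50))/(B + 75))*(-21) + 92 = ((-31 + 1/(-19 - 50))/(-73 + 75))*(-21) + 92 = ((-31 + 1/(-69))/2)*(-21) + 92 = ((-31 - 1/69)*(½))*(-21) + 92 = -2140/69*½*(-21) + 92 = -1070/69*(-21) + 92 = 7490/23 + 92 = 9606/23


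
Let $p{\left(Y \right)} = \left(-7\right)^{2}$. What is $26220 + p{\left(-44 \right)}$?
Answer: $26269$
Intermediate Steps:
$p{\left(Y \right)} = 49$
$26220 + p{\left(-44 \right)} = 26220 + 49 = 26269$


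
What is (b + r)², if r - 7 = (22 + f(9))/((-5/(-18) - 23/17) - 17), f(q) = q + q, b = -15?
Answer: 3190894144/30591961 ≈ 104.30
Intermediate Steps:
f(q) = 2*q
r = 26477/5531 (r = 7 + (22 + 2*9)/((-5/(-18) - 23/17) - 17) = 7 + (22 + 18)/((-5*(-1/18) - 23*1/17) - 17) = 7 + 40/((5/18 - 23/17) - 17) = 7 + 40/(-329/306 - 17) = 7 + 40/(-5531/306) = 7 + 40*(-306/5531) = 7 - 12240/5531 = 26477/5531 ≈ 4.7870)
(b + r)² = (-15 + 26477/5531)² = (-56488/5531)² = 3190894144/30591961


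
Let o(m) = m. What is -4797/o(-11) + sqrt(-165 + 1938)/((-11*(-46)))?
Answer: 4797/11 + 3*sqrt(197)/506 ≈ 436.17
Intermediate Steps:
-4797/o(-11) + sqrt(-165 + 1938)/((-11*(-46))) = -4797/(-11) + sqrt(-165 + 1938)/((-11*(-46))) = -4797*(-1/11) + sqrt(1773)/506 = 4797/11 + (3*sqrt(197))*(1/506) = 4797/11 + 3*sqrt(197)/506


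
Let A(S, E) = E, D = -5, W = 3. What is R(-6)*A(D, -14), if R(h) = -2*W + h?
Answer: 168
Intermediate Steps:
R(h) = -6 + h (R(h) = -2*3 + h = -6 + h)
R(-6)*A(D, -14) = (-6 - 6)*(-14) = -12*(-14) = 168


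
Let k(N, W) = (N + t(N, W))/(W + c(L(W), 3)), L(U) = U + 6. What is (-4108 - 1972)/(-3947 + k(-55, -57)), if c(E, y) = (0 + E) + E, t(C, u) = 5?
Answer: 966720/627523 ≈ 1.5405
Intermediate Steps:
L(U) = 6 + U
c(E, y) = 2*E (c(E, y) = E + E = 2*E)
k(N, W) = (5 + N)/(12 + 3*W) (k(N, W) = (N + 5)/(W + 2*(6 + W)) = (5 + N)/(W + (12 + 2*W)) = (5 + N)/(12 + 3*W))
(-4108 - 1972)/(-3947 + k(-55, -57)) = (-4108 - 1972)/(-3947 + (5 - 55)/(3*(4 - 57))) = -6080/(-3947 + (⅓)*(-50)/(-53)) = -6080/(-3947 + (⅓)*(-1/53)*(-50)) = -6080/(-3947 + 50/159) = -6080/(-627523/159) = -6080*(-159/627523) = 966720/627523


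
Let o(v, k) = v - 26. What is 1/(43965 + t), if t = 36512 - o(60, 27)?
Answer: 1/80443 ≈ 1.2431e-5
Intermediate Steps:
o(v, k) = -26 + v
t = 36478 (t = 36512 - (-26 + 60) = 36512 - 1*34 = 36512 - 34 = 36478)
1/(43965 + t) = 1/(43965 + 36478) = 1/80443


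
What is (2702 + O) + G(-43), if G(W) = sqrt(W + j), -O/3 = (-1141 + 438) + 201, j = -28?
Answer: 4208 + I*sqrt(71) ≈ 4208.0 + 8.4261*I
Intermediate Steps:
O = 1506 (O = -3*((-1141 + 438) + 201) = -3*(-703 + 201) = -3*(-502) = 1506)
G(W) = sqrt(-28 + W) (G(W) = sqrt(W - 28) = sqrt(-28 + W))
(2702 + O) + G(-43) = (2702 + 1506) + sqrt(-28 - 43) = 4208 + sqrt(-71) = 4208 + I*sqrt(71)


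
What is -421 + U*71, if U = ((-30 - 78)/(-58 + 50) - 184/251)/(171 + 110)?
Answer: -58932063/141062 ≈ -417.77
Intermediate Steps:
U = 6409/141062 (U = (-108/(-8) - 184*1/251)/281 = (-108*(-1/8) - 184/251)*(1/281) = (27/2 - 184/251)*(1/281) = (6409/502)*(1/281) = 6409/141062 ≈ 0.045434)
-421 + U*71 = -421 + (6409/141062)*71 = -421 + 455039/141062 = -58932063/141062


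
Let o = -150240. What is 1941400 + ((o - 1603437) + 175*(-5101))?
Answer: -704952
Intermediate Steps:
1941400 + ((o - 1603437) + 175*(-5101)) = 1941400 + ((-150240 - 1603437) + 175*(-5101)) = 1941400 + (-1753677 - 892675) = 1941400 - 2646352 = -704952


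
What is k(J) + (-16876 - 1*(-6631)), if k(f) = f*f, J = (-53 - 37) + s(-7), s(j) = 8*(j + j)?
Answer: 30559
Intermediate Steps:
s(j) = 16*j (s(j) = 8*(2*j) = 16*j)
J = -202 (J = (-53 - 37) + 16*(-7) = -90 - 112 = -202)
k(f) = f²
k(J) + (-16876 - 1*(-6631)) = (-202)² + (-16876 - 1*(-6631)) = 40804 + (-16876 + 6631) = 40804 - 10245 = 30559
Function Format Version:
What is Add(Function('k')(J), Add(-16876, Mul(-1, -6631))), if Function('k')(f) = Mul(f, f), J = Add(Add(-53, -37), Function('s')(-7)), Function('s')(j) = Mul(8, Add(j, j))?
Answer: 30559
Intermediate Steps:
Function('s')(j) = Mul(16, j) (Function('s')(j) = Mul(8, Mul(2, j)) = Mul(16, j))
J = -202 (J = Add(Add(-53, -37), Mul(16, -7)) = Add(-90, -112) = -202)
Function('k')(f) = Pow(f, 2)
Add(Function('k')(J), Add(-16876, Mul(-1, -6631))) = Add(Pow(-202, 2), Add(-16876, Mul(-1, -6631))) = Add(40804, Add(-16876, 6631)) = Add(40804, -10245) = 30559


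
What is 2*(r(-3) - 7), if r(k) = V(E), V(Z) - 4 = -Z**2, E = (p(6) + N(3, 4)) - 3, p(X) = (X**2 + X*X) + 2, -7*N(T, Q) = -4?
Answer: -502296/49 ≈ -10251.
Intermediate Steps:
N(T, Q) = 4/7 (N(T, Q) = -1/7*(-4) = 4/7)
p(X) = 2 + 2*X**2 (p(X) = (X**2 + X**2) + 2 = 2*X**2 + 2 = 2 + 2*X**2)
E = 501/7 (E = ((2 + 2*6**2) + 4/7) - 3 = ((2 + 2*36) + 4/7) - 3 = ((2 + 72) + 4/7) - 3 = (74 + 4/7) - 3 = 522/7 - 3 = 501/7 ≈ 71.571)
V(Z) = 4 - Z**2
r(k) = -250805/49 (r(k) = 4 - (501/7)**2 = 4 - 1*251001/49 = 4 - 251001/49 = -250805/49)
2*(r(-3) - 7) = 2*(-250805/49 - 7) = 2*(-251148/49) = -502296/49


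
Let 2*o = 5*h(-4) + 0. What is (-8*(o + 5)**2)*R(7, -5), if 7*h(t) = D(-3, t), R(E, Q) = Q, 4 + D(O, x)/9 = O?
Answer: 12250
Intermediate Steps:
D(O, x) = -36 + 9*O
h(t) = -9 (h(t) = (-36 + 9*(-3))/7 = (-36 - 27)/7 = (1/7)*(-63) = -9)
o = -45/2 (o = (5*(-9) + 0)/2 = (-45 + 0)/2 = (1/2)*(-45) = -45/2 ≈ -22.500)
(-8*(o + 5)**2)*R(7, -5) = -8*(-45/2 + 5)**2*(-5) = -8*(-35/2)**2*(-5) = -8*1225/4*(-5) = -2450*(-5) = 12250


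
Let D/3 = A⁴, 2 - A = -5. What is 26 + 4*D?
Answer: 28838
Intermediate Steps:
A = 7 (A = 2 - 1*(-5) = 2 + 5 = 7)
D = 7203 (D = 3*7⁴ = 3*2401 = 7203)
26 + 4*D = 26 + 4*7203 = 26 + 28812 = 28838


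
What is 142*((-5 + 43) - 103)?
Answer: -9230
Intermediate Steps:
142*((-5 + 43) - 103) = 142*(38 - 103) = 142*(-65) = -9230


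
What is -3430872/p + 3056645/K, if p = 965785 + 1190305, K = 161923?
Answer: 3017432315597/174560280535 ≈ 17.286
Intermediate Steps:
p = 2156090
-3430872/p + 3056645/K = -3430872/2156090 + 3056645/161923 = -3430872*1/2156090 + 3056645*(1/161923) = -1715436/1078045 + 3056645/161923 = 3017432315597/174560280535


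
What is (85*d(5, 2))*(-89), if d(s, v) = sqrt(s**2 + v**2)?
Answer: -7565*sqrt(29) ≈ -40739.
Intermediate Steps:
(85*d(5, 2))*(-89) = (85*sqrt(5**2 + 2**2))*(-89) = (85*sqrt(25 + 4))*(-89) = (85*sqrt(29))*(-89) = -7565*sqrt(29)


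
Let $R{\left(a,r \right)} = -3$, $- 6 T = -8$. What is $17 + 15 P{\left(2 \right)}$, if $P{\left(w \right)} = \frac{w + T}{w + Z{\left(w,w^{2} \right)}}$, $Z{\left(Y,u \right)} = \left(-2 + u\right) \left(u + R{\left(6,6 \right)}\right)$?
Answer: $\frac{59}{2} \approx 29.5$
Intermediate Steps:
$T = \frac{4}{3}$ ($T = \left(- \frac{1}{6}\right) \left(-8\right) = \frac{4}{3} \approx 1.3333$)
$Z{\left(Y,u \right)} = \left(-3 + u\right) \left(-2 + u\right)$ ($Z{\left(Y,u \right)} = \left(-2 + u\right) \left(u - 3\right) = \left(-2 + u\right) \left(-3 + u\right) = \left(-3 + u\right) \left(-2 + u\right)$)
$P{\left(w \right)} = \frac{\frac{4}{3} + w}{6 + w + w^{4} - 5 w^{2}}$ ($P{\left(w \right)} = \frac{w + \frac{4}{3}}{w + \left(6 + \left(w^{2}\right)^{2} - 5 w^{2}\right)} = \frac{\frac{4}{3} + w}{w + \left(6 + w^{4} - 5 w^{2}\right)} = \frac{\frac{4}{3} + w}{6 + w + w^{4} - 5 w^{2}}$)
$17 + 15 P{\left(2 \right)} = 17 + 15 \frac{\frac{4}{3} + 2}{6 + 2 + 2^{4} - 5 \cdot 2^{2}} = 17 + 15 \frac{1}{6 + 2 + 16 - 20} \cdot \frac{10}{3} = 17 + 15 \cdot \frac{1}{4} \cdot \frac{10}{3} = 17 + 15 \cdot \frac{5}{6} = 17 + \frac{25}{2} = \frac{59}{2}$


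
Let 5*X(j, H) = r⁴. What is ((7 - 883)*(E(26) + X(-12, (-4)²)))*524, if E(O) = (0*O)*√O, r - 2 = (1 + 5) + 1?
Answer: -3011656464/5 ≈ -6.0233e+8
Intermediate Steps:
r = 9 (r = 2 + ((1 + 5) + 1) = 2 + (6 + 1) = 2 + 7 = 9)
E(O) = 0 (E(O) = 0*√O = 0)
X(j, H) = 6561/5 (X(j, H) = (⅕)*9⁴ = (⅕)*6561 = 6561/5)
((7 - 883)*(E(26) + X(-12, (-4)²)))*524 = ((7 - 883)*(0 + 6561/5))*524 = -876*6561/5*524 = -5747436/5*524 = -3011656464/5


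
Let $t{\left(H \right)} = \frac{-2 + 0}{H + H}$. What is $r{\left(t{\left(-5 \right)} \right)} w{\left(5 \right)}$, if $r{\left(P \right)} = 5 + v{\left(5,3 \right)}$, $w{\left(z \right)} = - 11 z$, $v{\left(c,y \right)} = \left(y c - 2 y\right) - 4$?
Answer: $-550$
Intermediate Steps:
$v{\left(c,y \right)} = -4 - 2 y + c y$ ($v{\left(c,y \right)} = \left(c y - 2 y\right) - 4 = \left(- 2 y + c y\right) - 4 = -4 - 2 y + c y$)
$t{\left(H \right)} = - \frac{1}{H}$ ($t{\left(H \right)} = - \frac{2}{2 H} = - 2 \frac{1}{2 H} = - \frac{1}{H}$)
$r{\left(P \right)} = 10$ ($r{\left(P \right)} = 5 - -5 = 5 + 5 = 10$)
$r{\left(t{\left(-5 \right)} \right)} w{\left(5 \right)} = 10 \left(\left(-11\right) 5\right) = 10 \left(-55\right) = -550$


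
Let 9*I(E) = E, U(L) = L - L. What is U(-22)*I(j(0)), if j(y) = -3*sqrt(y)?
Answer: 0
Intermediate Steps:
U(L) = 0
I(E) = E/9
U(-22)*I(j(0)) = 0*((-3*sqrt(0))/9) = 0*((-3*0)/9) = 0*((1/9)*0) = 0*0 = 0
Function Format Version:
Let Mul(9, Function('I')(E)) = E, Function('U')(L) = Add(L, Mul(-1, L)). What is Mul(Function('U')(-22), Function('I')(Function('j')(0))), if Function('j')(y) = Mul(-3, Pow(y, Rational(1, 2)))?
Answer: 0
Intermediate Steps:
Function('U')(L) = 0
Function('I')(E) = Mul(Rational(1, 9), E)
Mul(Function('U')(-22), Function('I')(Function('j')(0))) = Mul(0, Mul(Rational(1, 9), Mul(-3, Pow(0, Rational(1, 2))))) = Mul(0, Mul(Rational(1, 9), Mul(-3, 0))) = Mul(0, Mul(Rational(1, 9), 0)) = Mul(0, 0) = 0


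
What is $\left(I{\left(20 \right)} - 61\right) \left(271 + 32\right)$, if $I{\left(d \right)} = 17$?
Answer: $-13332$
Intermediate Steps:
$\left(I{\left(20 \right)} - 61\right) \left(271 + 32\right) = \left(17 - 61\right) \left(271 + 32\right) = \left(-44\right) 303 = -13332$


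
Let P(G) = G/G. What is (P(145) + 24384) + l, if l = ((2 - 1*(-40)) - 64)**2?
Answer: 24869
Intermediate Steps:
P(G) = 1
l = 484 (l = ((2 + 40) - 64)**2 = (42 - 64)**2 = (-22)**2 = 484)
(P(145) + 24384) + l = (1 + 24384) + 484 = 24385 + 484 = 24869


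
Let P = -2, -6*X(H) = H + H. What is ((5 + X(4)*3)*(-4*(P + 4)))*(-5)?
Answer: 40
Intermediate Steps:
X(H) = -H/3 (X(H) = -(H + H)/6 = -H/3)
((5 + X(4)*3)*(-4*(P + 4)))*(-5) = ((5 - 1/3*4*3)*(-4*(-2 + 4)))*(-5) = ((5 - 4/3*3)*(-4*2))*(-5) = ((5 - 4)*(-8))*(-5) = (1*(-8))*(-5) = -8*(-5) = 40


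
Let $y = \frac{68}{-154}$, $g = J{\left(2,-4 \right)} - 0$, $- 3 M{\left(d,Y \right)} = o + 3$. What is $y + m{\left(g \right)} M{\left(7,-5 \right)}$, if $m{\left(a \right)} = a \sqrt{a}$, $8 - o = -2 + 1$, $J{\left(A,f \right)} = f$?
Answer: $- \frac{34}{77} + 32 i \approx -0.44156 + 32.0 i$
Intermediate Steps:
$o = 9$ ($o = 8 - \left(-2 + 1\right) = 8 - -1 = 8 + 1 = 9$)
$M{\left(d,Y \right)} = -4$ ($M{\left(d,Y \right)} = - \frac{9 + 3}{3} = \left(- \frac{1}{3}\right) 12 = -4$)
$g = -4$ ($g = -4 - 0 = -4 + 0 = -4$)
$y = - \frac{34}{77}$ ($y = 68 \left(- \frac{1}{154}\right) = - \frac{34}{77} \approx -0.44156$)
$m{\left(a \right)} = a^{\frac{3}{2}}$
$y + m{\left(g \right)} M{\left(7,-5 \right)} = - \frac{34}{77} + \left(-4\right)^{\frac{3}{2}} \left(-4\right) = - \frac{34}{77} + - 8 i \left(-4\right) = - \frac{34}{77} + 32 i$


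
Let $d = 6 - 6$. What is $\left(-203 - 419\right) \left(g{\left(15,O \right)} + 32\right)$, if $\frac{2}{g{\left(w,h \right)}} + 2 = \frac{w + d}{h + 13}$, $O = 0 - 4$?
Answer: $-16172$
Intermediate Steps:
$O = -4$
$d = 0$ ($d = 6 - 6 = 0$)
$g{\left(w,h \right)} = \frac{2}{-2 + \frac{w}{13 + h}}$ ($g{\left(w,h \right)} = \frac{2}{-2 + \frac{w + 0}{h + 13}} = \frac{2}{-2 + \frac{w}{13 + h}}$)
$\left(-203 - 419\right) \left(g{\left(15,O \right)} + 32\right) = \left(-203 - 419\right) \left(\frac{2 \left(13 - 4\right)}{-26 + 15 - -8} + 32\right) = - 622 \left(2 \frac{1}{-26 + 15 + 8} \cdot 9 + 32\right) = - 622 \left(2 \frac{1}{-3} \cdot 9 + 32\right) = - 622 \left(2 \left(- \frac{1}{3}\right) 9 + 32\right) = - 622 \left(-6 + 32\right) = \left(-622\right) 26 = -16172$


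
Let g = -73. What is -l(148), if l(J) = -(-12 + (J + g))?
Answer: 63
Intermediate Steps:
l(J) = 85 - J (l(J) = -(-12 + (J - 73)) = -(-12 + (-73 + J)) = -(-85 + J) = 85 - J)
-l(148) = -(85 - 1*148) = -(85 - 148) = -1*(-63) = 63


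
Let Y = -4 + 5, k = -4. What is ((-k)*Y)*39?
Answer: 156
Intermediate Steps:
Y = 1
((-k)*Y)*39 = (-1*(-4)*1)*39 = (4*1)*39 = 4*39 = 156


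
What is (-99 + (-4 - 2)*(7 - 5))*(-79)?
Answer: 8769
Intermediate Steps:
(-99 + (-4 - 2)*(7 - 5))*(-79) = (-99 - 6*2)*(-79) = (-99 - 12)*(-79) = -111*(-79) = 8769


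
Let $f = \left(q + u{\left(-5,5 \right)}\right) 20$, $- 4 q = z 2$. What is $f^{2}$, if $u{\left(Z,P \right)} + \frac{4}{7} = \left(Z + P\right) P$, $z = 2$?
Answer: $\frac{48400}{49} \approx 987.75$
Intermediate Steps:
$q = -1$ ($q = - \frac{2 \cdot 2}{4} = \left(- \frac{1}{4}\right) 4 = -1$)
$u{\left(Z,P \right)} = - \frac{4}{7} + P \left(P + Z\right)$ ($u{\left(Z,P \right)} = - \frac{4}{7} + \left(Z + P\right) P = - \frac{4}{7} + \left(P + Z\right) P = - \frac{4}{7} + P \left(P + Z\right)$)
$f = - \frac{220}{7}$ ($f = \left(-1 + \left(- \frac{4}{7} + 5^{2} + 5 \left(-5\right)\right)\right) 20 = \left(-1 - \frac{4}{7}\right) 20 = \left(- \frac{11}{7}\right) 20 = - \frac{220}{7} \approx -31.429$)
$f^{2} = \left(- \frac{220}{7}\right)^{2} = \frac{48400}{49}$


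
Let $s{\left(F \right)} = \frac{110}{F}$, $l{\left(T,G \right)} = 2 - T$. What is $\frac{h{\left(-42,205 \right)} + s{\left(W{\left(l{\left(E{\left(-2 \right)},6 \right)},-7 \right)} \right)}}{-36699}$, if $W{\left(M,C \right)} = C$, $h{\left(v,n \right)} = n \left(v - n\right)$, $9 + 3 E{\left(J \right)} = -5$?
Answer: $\frac{118185}{85631} \approx 1.3802$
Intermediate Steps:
$E{\left(J \right)} = - \frac{14}{3}$ ($E{\left(J \right)} = -3 + \frac{1}{3} \left(-5\right) = -3 - \frac{5}{3} = - \frac{14}{3}$)
$\frac{h{\left(-42,205 \right)} + s{\left(W{\left(l{\left(E{\left(-2 \right)},6 \right)},-7 \right)} \right)}}{-36699} = \frac{205 \left(-42 - 205\right) + \frac{110}{-7}}{-36699} = \left(205 \left(-42 - 205\right) + 110 \left(- \frac{1}{7}\right)\right) \left(- \frac{1}{36699}\right) = \left(205 \left(-247\right) - \frac{110}{7}\right) \left(- \frac{1}{36699}\right) = \left(-50635 - \frac{110}{7}\right) \left(- \frac{1}{36699}\right) = \left(- \frac{354555}{7}\right) \left(- \frac{1}{36699}\right) = \frac{118185}{85631}$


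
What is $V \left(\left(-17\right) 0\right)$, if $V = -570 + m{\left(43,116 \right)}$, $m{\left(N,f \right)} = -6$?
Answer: $0$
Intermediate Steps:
$V = -576$ ($V = -570 - 6 = -576$)
$V \left(\left(-17\right) 0\right) = - 576 \left(\left(-17\right) 0\right) = \left(-576\right) 0 = 0$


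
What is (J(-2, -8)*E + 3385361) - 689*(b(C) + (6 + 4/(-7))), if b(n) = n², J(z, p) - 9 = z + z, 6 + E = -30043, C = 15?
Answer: 21534455/7 ≈ 3.0764e+6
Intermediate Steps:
E = -30049 (E = -6 - 30043 = -30049)
J(z, p) = 9 + 2*z (J(z, p) = 9 + (z + z) = 9 + 2*z)
(J(-2, -8)*E + 3385361) - 689*(b(C) + (6 + 4/(-7))) = ((9 + 2*(-2))*(-30049) + 3385361) - 689*(15² + (6 + 4/(-7))) = ((9 - 4)*(-30049) + 3385361) - 689*(225 + (6 - ⅐*4)) = (5*(-30049) + 3385361) - 689*(225 + (6 - 4/7)) = (-150245 + 3385361) - 689*(225 + 38/7) = 3235116 - 689*1613/7 = 3235116 - 1111357/7 = 21534455/7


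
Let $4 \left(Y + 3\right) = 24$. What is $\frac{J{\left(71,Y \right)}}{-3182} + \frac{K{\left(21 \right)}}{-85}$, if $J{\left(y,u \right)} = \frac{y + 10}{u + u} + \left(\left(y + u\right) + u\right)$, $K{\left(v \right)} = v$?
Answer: $- \frac{149029}{540940} \approx -0.2755$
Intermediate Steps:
$Y = 3$ ($Y = -3 + \frac{1}{4} \cdot 24 = -3 + 6 = 3$)
$J{\left(y,u \right)} = y + 2 u + \frac{10 + y}{2 u}$ ($J{\left(y,u \right)} = \frac{10 + y}{2 u} + \left(\left(u + y\right) + u\right) = \left(10 + y\right) \frac{1}{2 u} + \left(y + 2 u\right) = \frac{10 + y}{2 u} + \left(y + 2 u\right) = y + 2 u + \frac{10 + y}{2 u}$)
$\frac{J{\left(71,Y \right)}}{-3182} + \frac{K{\left(21 \right)}}{-85} = \frac{\frac{1}{3} \left(5 + \frac{1}{2} \cdot 71 + 3 \left(71 + 2 \cdot 3\right)\right)}{-3182} + \frac{21}{-85} = \frac{5 + \frac{71}{2} + 3 \left(71 + 6\right)}{3} \left(- \frac{1}{3182}\right) + 21 \left(- \frac{1}{85}\right) = \frac{5 + \frac{71}{2} + 3 \cdot 77}{3} \left(- \frac{1}{3182}\right) - \frac{21}{85} = \frac{5 + \frac{71}{2} + 231}{3} \left(- \frac{1}{3182}\right) - \frac{21}{85} = \frac{1}{3} \cdot \frac{543}{2} \left(- \frac{1}{3182}\right) - \frac{21}{85} = \frac{181}{2} \left(- \frac{1}{3182}\right) - \frac{21}{85} = - \frac{181}{6364} - \frac{21}{85} = - \frac{149029}{540940}$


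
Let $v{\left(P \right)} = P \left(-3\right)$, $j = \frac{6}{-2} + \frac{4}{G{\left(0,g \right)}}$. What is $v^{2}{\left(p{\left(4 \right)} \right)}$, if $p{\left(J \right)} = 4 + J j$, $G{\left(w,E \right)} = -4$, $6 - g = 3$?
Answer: $1296$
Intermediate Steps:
$g = 3$ ($g = 6 - 3 = 3$)
$j = -4$ ($j = \frac{6}{-2} + \frac{4}{-4} = 6 \left(- \frac{1}{2}\right) + 4 \left(- \frac{1}{4}\right) = -3 - 1 = -4$)
$p{\left(J \right)} = 4 - 4 J$ ($p{\left(J \right)} = 4 + J \left(-4\right) = 4 - 4 J$)
$v{\left(P \right)} = - 3 P$
$v^{2}{\left(p{\left(4 \right)} \right)} = \left(- 3 \left(4 - 16\right)\right)^{2} = \left(\left(-3\right) \left(-12\right)\right)^{2} = 36^{2} = 1296$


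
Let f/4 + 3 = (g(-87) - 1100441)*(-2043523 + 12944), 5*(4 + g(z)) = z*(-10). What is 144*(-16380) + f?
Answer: 8936746388904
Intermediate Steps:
g(z) = -4 - 2*z (g(z) = -4 + (z*(-10))/5 = -4 + (-10*z)/5 = -4 - 2*z)
f = 8936748747624 (f = -12 + 4*(((-4 - 2*(-87)) - 1100441)*(-2043523 + 12944)) = -12 + 4*(((-4 + 174) - 1100441)*(-2030579)) = -12 + 4*((170 - 1100441)*(-2030579)) = -12 + 4*(-1100271*(-2030579)) = -12 + 4*2234187186909 = -12 + 8936748747636 = 8936748747624)
144*(-16380) + f = 144*(-16380) + 8936748747624 = -2358720 + 8936748747624 = 8936746388904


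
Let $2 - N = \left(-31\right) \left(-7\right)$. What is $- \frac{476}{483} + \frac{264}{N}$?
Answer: $- \frac{32836}{14835} \approx -2.2134$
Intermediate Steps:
$N = -215$ ($N = 2 - \left(-31\right) \left(-7\right) = 2 - 217 = -215$)
$- \frac{476}{483} + \frac{264}{N} = - \frac{476}{483} + \frac{264}{-215} = \left(-476\right) \frac{1}{483} + 264 \left(- \frac{1}{215}\right) = - \frac{68}{69} - \frac{264}{215} = - \frac{32836}{14835}$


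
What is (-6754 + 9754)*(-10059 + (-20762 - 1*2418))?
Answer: -99717000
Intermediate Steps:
(-6754 + 9754)*(-10059 + (-20762 - 1*2418)) = 3000*(-10059 + (-20762 - 2418)) = 3000*(-10059 - 23180) = 3000*(-33239) = -99717000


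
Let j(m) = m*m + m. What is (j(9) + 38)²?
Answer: 16384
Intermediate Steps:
j(m) = m + m² (j(m) = m² + m = m + m²)
(j(9) + 38)² = (9*(1 + 9) + 38)² = (9*10 + 38)² = (90 + 38)² = 128² = 16384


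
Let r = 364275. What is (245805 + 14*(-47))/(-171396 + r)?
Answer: 245147/192879 ≈ 1.2710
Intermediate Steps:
(245805 + 14*(-47))/(-171396 + r) = (245805 + 14*(-47))/(-171396 + 364275) = (245805 - 658)/192879 = 245147*(1/192879) = 245147/192879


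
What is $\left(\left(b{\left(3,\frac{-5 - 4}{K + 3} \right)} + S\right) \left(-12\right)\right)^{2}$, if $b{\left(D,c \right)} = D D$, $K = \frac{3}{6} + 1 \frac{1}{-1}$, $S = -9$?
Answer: $0$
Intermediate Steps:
$K = - \frac{1}{2}$ ($K = 3 \cdot \frac{1}{6} + 1 \left(-1\right) = \frac{1}{2} - 1 = - \frac{1}{2} \approx -0.5$)
$b{\left(D,c \right)} = D^{2}$
$\left(\left(b{\left(3,\frac{-5 - 4}{K + 3} \right)} + S\right) \left(-12\right)\right)^{2} = \left(\left(3^{2} - 9\right) \left(-12\right)\right)^{2} = \left(\left(9 - 9\right) \left(-12\right)\right)^{2} = \left(0 \left(-12\right)\right)^{2} = 0^{2} = 0$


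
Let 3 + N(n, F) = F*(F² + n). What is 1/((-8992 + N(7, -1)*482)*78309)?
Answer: -1/1119348846 ≈ -8.9338e-10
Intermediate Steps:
N(n, F) = -3 + F*(n + F²) (N(n, F) = -3 + F*(F² + n) = -3 + F*(n + F²))
1/((-8992 + N(7, -1)*482)*78309) = 1/(-8992 + (-3 + (-1)³ - 1*7)*482*78309) = (1/78309)/(-8992 + (-3 - 1 - 7)*482) = (1/78309)/(-8992 - 11*482) = (1/78309)/(-8992 - 5302) = (1/78309)/(-14294) = -1/14294*1/78309 = -1/1119348846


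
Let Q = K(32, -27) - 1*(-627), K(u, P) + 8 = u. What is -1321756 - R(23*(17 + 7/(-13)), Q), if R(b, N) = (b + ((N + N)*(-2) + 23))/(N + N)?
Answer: -22372013425/16926 ≈ -1.3218e+6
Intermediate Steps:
K(u, P) = -8 + u
Q = 651 (Q = (-8 + 32) - 1*(-627) = 24 + 627 = 651)
R(b, N) = (23 + b - 4*N)/(2*N) (R(b, N) = (b + ((2*N)*(-2) + 23))/((2*N)) = (b + (-4*N + 23))*(1/(2*N)) = (b + (23 - 4*N))*(1/(2*N)) = (23 + b - 4*N)*(1/(2*N)) = (23 + b - 4*N)/(2*N))
-1321756 - R(23*(17 + 7/(-13)), Q) = -1321756 - (23 + 23*(17 + 7/(-13)) - 4*651)/(2*651) = -1321756 - (23 + 23*(17 + 7*(-1/13)) - 2604)/(2*651) = -1321756 - (23 + 23*(17 - 7/13) - 2604)/(2*651) = -1321756 - (23 + 23*(214/13) - 2604)/(2*651) = -1321756 - (23 + 4922/13 - 2604)/(2*651) = -1321756 - (-28631)/(2*651*13) = -1321756 - 1*(-28631/16926) = -1321756 + 28631/16926 = -22372013425/16926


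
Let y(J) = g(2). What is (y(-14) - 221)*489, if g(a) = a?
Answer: -107091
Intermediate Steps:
y(J) = 2
(y(-14) - 221)*489 = (2 - 221)*489 = -219*489 = -107091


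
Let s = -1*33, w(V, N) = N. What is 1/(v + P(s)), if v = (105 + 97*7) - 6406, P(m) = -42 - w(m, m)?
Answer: -1/5631 ≈ -0.00017759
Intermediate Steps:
s = -33
P(m) = -42 - m
v = -5622 (v = (105 + 679) - 6406 = 784 - 6406 = -5622)
1/(v + P(s)) = 1/(-5622 + (-42 - 1*(-33))) = 1/(-5622 + (-42 + 33)) = 1/(-5622 - 9) = 1/(-5631) = -1/5631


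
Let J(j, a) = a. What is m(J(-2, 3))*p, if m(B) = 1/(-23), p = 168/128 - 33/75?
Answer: -349/9200 ≈ -0.037935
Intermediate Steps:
p = 349/400 (p = 168*(1/128) - 33*1/75 = 21/16 - 11/25 = 349/400 ≈ 0.87250)
m(B) = -1/23
m(J(-2, 3))*p = -1/23*349/400 = -349/9200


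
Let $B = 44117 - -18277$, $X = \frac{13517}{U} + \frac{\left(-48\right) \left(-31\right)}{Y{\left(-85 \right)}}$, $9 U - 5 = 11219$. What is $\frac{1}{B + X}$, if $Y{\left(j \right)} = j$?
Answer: $\frac{954040}{59520010953} \approx 1.6029 \cdot 10^{-5}$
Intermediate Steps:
$U = \frac{11224}{9}$ ($U = \frac{5}{9} + \frac{1}{9} \cdot 11219 = \frac{5}{9} + \frac{11219}{9} = \frac{11224}{9} \approx 1247.1$)
$X = - \frac{6360807}{954040}$ ($X = \frac{13517}{\frac{11224}{9}} + \frac{\left(-48\right) \left(-31\right)}{-85} = 13517 \cdot \frac{9}{11224} + 1488 \left(- \frac{1}{85}\right) = \frac{121653}{11224} - \frac{1488}{85} = - \frac{6360807}{954040} \approx -6.6672$)
$B = 62394$ ($B = 44117 + 18277 = 62394$)
$\frac{1}{B + X} = \frac{1}{62394 - \frac{6360807}{954040}} = \frac{1}{\frac{59520010953}{954040}} = \frac{954040}{59520010953}$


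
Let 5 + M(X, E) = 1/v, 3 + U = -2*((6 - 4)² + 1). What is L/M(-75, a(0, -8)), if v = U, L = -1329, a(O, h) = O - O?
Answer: 5759/22 ≈ 261.77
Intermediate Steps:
a(O, h) = 0
U = -13 (U = -3 - 2*((6 - 4)² + 1) = -3 - 2*(2² + 1) = -3 - 2*(4 + 1) = -3 - 2*5 = -3 - 10 = -13)
v = -13
M(X, E) = -66/13 (M(X, E) = -5 + 1/(-13) = -5 - 1/13 = -66/13)
L/M(-75, a(0, -8)) = -1329/(-66/13) = -1329*(-13/66) = 5759/22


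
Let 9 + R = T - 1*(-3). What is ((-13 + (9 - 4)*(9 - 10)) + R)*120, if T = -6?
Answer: -3600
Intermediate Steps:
R = -12 (R = -9 + (-6 - 1*(-3)) = -9 + (-6 + 3) = -9 - 3 = -12)
((-13 + (9 - 4)*(9 - 10)) + R)*120 = ((-13 + (9 - 4)*(9 - 10)) - 12)*120 = ((-13 + 5*(-1)) - 12)*120 = ((-13 - 5) - 12)*120 = (-18 - 12)*120 = -30*120 = -3600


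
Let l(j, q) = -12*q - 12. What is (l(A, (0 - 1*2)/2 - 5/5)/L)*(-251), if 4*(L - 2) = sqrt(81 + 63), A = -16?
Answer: -3012/5 ≈ -602.40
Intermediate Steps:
l(j, q) = -12 - 12*q
L = 5 (L = 2 + sqrt(81 + 63)/4 = 2 + sqrt(144)/4 = 2 + (1/4)*12 = 2 + 3 = 5)
(l(A, (0 - 1*2)/2 - 5/5)/L)*(-251) = ((-12 - 12*((0 - 1*2)/2 - 5/5))/5)*(-251) = ((-12 - 12*((0 - 2)*(1/2) - 5*1/5))*(1/5))*(-251) = ((-12 - 12*(-2*1/2 - 1))*(1/5))*(-251) = ((-12 - 12*(-1 - 1))*(1/5))*(-251) = ((-12 - 12*(-2))*(1/5))*(-251) = ((-12 + 24)*(1/5))*(-251) = (12*(1/5))*(-251) = (12/5)*(-251) = -3012/5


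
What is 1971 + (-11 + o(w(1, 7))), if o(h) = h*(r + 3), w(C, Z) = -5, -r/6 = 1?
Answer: 1975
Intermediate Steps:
r = -6 (r = -6*1 = -6)
o(h) = -3*h (o(h) = h*(-6 + 3) = h*(-3) = -3*h)
1971 + (-11 + o(w(1, 7))) = 1971 + (-11 - 3*(-5)) = 1971 + (-11 + 15) = 1971 + 4 = 1975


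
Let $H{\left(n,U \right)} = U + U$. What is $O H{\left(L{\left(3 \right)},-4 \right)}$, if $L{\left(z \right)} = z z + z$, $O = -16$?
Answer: $128$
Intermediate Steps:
$L{\left(z \right)} = z + z^{2}$ ($L{\left(z \right)} = z^{2} + z = z + z^{2}$)
$H{\left(n,U \right)} = 2 U$
$O H{\left(L{\left(3 \right)},-4 \right)} = - 16 \cdot 2 \left(-4\right) = \left(-16\right) \left(-8\right) = 128$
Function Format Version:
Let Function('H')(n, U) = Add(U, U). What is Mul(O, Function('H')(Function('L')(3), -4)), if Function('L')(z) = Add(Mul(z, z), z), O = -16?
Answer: 128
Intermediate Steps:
Function('L')(z) = Add(z, Pow(z, 2)) (Function('L')(z) = Add(Pow(z, 2), z) = Add(z, Pow(z, 2)))
Function('H')(n, U) = Mul(2, U)
Mul(O, Function('H')(Function('L')(3), -4)) = Mul(-16, Mul(2, -4)) = Mul(-16, -8) = 128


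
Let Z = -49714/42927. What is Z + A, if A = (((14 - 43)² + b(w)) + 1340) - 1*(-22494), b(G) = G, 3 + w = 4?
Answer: 1059216938/42927 ≈ 24675.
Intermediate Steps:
w = 1 (w = -3 + 4 = 1)
Z = -49714/42927 (Z = -49714*1/42927 = -49714/42927 ≈ -1.1581)
A = 24676 (A = (((14 - 43)² + 1) + 1340) - 1*(-22494) = (((-29)² + 1) + 1340) + 22494 = ((841 + 1) + 1340) + 22494 = (842 + 1340) + 22494 = 2182 + 22494 = 24676)
Z + A = -49714/42927 + 24676 = 1059216938/42927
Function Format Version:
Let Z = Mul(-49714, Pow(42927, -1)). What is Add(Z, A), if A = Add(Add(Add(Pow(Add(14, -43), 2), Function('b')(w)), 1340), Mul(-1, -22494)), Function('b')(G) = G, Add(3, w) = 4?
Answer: Rational(1059216938, 42927) ≈ 24675.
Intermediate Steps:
w = 1 (w = Add(-3, 4) = 1)
Z = Rational(-49714, 42927) (Z = Mul(-49714, Rational(1, 42927)) = Rational(-49714, 42927) ≈ -1.1581)
A = 24676 (A = Add(Add(Add(Pow(Add(14, -43), 2), 1), 1340), Mul(-1, -22494)) = Add(Add(Add(Pow(-29, 2), 1), 1340), 22494) = Add(Add(Add(841, 1), 1340), 22494) = Add(Add(842, 1340), 22494) = Add(2182, 22494) = 24676)
Add(Z, A) = Add(Rational(-49714, 42927), 24676) = Rational(1059216938, 42927)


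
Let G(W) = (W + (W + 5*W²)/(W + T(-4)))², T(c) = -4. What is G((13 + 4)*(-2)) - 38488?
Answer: -1510807/361 ≈ -4185.1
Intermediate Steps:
G(W) = (W + (W + 5*W²)/(-4 + W))² (G(W) = (W + (W + 5*W²)/(W - 4))² = (W + (W + 5*W²)/(-4 + W))²)
G((13 + 4)*(-2)) - 38488 = 9*((13 + 4)*(-2))²*(-1 + 2*((13 + 4)*(-2)))²/(-4 + (13 + 4)*(-2))² - 38488 = 9*(17*(-2))²*(-1 + 2*(17*(-2)))²/(-4 + 17*(-2))² - 38488 = 9*(-34)²*(-1 + 2*(-34))²/(-4 - 34)² - 38488 = 9*1156*(-1 - 68)²/(-38)² - 38488 = 9*1156*(-69)²*(1/1444) - 38488 = 9*1156*4761*(1/1444) - 38488 = 12383361/361 - 38488 = -1510807/361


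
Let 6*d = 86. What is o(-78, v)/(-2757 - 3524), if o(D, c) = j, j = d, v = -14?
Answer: -43/18843 ≈ -0.0022820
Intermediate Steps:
d = 43/3 (d = (⅙)*86 = 43/3 ≈ 14.333)
j = 43/3 ≈ 14.333
o(D, c) = 43/3
o(-78, v)/(-2757 - 3524) = 43/(3*(-2757 - 3524)) = (43/3)/(-6281) = (43/3)*(-1/6281) = -43/18843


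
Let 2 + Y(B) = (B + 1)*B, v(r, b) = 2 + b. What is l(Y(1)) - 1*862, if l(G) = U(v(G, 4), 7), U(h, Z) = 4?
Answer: -858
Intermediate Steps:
Y(B) = -2 + B*(1 + B) (Y(B) = -2 + (B + 1)*B = -2 + (1 + B)*B = -2 + B*(1 + B))
l(G) = 4
l(Y(1)) - 1*862 = 4 - 1*862 = 4 - 862 = -858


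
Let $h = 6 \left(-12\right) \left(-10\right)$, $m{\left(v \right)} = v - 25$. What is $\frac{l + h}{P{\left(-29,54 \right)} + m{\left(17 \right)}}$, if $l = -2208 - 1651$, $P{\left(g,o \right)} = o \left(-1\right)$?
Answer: $\frac{3139}{62} \approx 50.629$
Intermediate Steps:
$P{\left(g,o \right)} = - o$
$m{\left(v \right)} = -25 + v$ ($m{\left(v \right)} = v - 25 = -25 + v$)
$h = 720$ ($h = \left(-72\right) \left(-10\right) = 720$)
$l = -3859$ ($l = -2208 - 1651 = -3859$)
$\frac{l + h}{P{\left(-29,54 \right)} + m{\left(17 \right)}} = \frac{-3859 + 720}{\left(-1\right) 54 + \left(-25 + 17\right)} = - \frac{3139}{-54 - 8} = - \frac{3139}{-62} = \left(-3139\right) \left(- \frac{1}{62}\right) = \frac{3139}{62}$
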